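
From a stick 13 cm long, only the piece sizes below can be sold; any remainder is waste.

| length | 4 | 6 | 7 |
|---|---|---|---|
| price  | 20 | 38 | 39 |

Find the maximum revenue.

77

Let best[k] be the best obtainable value from length k. For each k, try every first piece i and keep the best of price[i] + best[k−i].
best[1] = 0
best[2] = 0
best[3] = 0
best[4] = 20
best[5] = 20
best[6] = max(20+0, 38+0) = 38
best[7] = max(20+0, 38+0, 39+0) = 39
best[8] = max(20+20, 38+0, 39+0) = 40
best[9] = max(20+20, 38+0, 39+0) = 40
best[10] = max(20+38, 38+20, 39+0) = 58
best[11] = max(20+39, 38+20, 39+20) = 59
best[12] = max(20+40, 38+38, 39+20) = 76
best[13] = max(20+40, 38+39, 39+38) = 77
One optimal cutting: 7 + 6 → 77.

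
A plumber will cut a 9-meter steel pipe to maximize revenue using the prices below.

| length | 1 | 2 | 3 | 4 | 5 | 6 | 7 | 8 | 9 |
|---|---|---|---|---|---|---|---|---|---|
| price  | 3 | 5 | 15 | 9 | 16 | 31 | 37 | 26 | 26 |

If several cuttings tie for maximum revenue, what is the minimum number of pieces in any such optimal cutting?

Consider every possible first cut. r[k] is the best of p[i]+r[k−i] over all sellable i≤k.
r[1] = 3
r[2] = 6  (first piece 1, then r[1]=3)
r[3] = 15
r[4] = 18  (first piece 1, then r[3]=15)
r[5] = 21  (first piece 1, then r[4]=18)
r[6] = 31
r[7] = 37
r[8] = 40  (first piece 1, then r[7]=37)
r[9] = 46  (first piece 3, then r[6]=31)
Maximum revenue is $46.
Now minimize piece count subject to staying optimal: for each k, pieces[k] = 1 + min over i with p[i]+r[k−i]=r[k] of pieces[k−i].
pieces[6] = 1
pieces[7] = 1
pieces[8] = 2
pieces[9] = 2

2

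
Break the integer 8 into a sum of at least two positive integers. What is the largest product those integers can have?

18

Define P[k] = max over 1≤i<k of i · max(k−i, P[k−i]); the inner max lets the remainder stay uncut if that's better.
P[2] = 1·max(1,0) = 1·1 = 1
P[3] = 1·max(2,1) = 1·2 = 2
P[4] = 2·max(2,1) = 2·2 = 4
P[5] = 2·max(3,2) = 2·3 = 6
P[6] = 3·max(3,2) = 3·3 = 9
P[7] = 2·max(5,6) = 2·6 = 12
P[8] = 2·max(6,9) = 2·9 = 18
One optimal split: 3 + 3 + 2; product 3·3·2 = 18.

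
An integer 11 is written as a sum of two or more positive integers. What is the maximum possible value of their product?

Let f[k] be the best product for length k (with at least one cut). For each first piece i, the rest contributes max(k−i, f[k−i]).
f[2] = 1·max(1,0) = 1·1 = 1
f[3] = 1·max(2,1) = 1·2 = 2
f[4] = 2·max(2,1) = 2·2 = 4
f[5] = 2·max(3,2) = 2·3 = 6
f[6] = 3·max(3,2) = 3·3 = 9
f[7] = 2·max(5,6) = 2·6 = 12
f[8] = 2·max(6,9) = 2·9 = 18
f[9] = 3·max(6,9) = 3·9 = 27
f[10] = 2·max(8,18) = 2·18 = 36
f[11] = 2·max(9,27) = 2·27 = 54
One optimal split: 3 + 3 + 3 + 2; product 3·3·3·2 = 54.

54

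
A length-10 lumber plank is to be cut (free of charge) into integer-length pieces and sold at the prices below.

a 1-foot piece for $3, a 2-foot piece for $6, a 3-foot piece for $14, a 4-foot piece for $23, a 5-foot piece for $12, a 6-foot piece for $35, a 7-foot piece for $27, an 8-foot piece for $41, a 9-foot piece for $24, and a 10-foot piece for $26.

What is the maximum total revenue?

58

Build r[k] bottom-up: r[k] = max over allowed piece i of (p[i] + r[k−i]).
r[1] = 3
r[2] = 6  (first piece 1, then r[1]=3)
r[3] = 14
r[4] = 23
r[5] = 26  (first piece 1, then r[4]=23)
r[6] = 35
r[7] = 38  (first piece 1, then r[6]=35)
r[8] = 46  (first piece 4, then r[4]=23)
r[9] = 49  (first piece 1, then r[8]=46)
r[10] = 58  (first piece 4, then r[6]=35)
One optimal cutting: 6 + 4 → $35 + $23 = $58.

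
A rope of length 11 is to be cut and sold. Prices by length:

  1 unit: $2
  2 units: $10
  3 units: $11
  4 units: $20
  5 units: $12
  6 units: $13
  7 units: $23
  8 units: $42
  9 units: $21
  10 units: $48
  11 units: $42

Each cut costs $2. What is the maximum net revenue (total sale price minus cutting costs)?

Build net[k] bottom-up: net[k] = max over allowed piece i of (p[i] + net[k−i]) − 2 per cut.
net[1] = 2
net[2] = max(2+2-2, 10+0) = 10
net[3] = max(2+10-2, 10+2-2, 11+0) = 11
net[4] = max(2+11-2, 10+10-2, 11+2-2, 20+0) = 20
net[5] = max(2+20-2, 10+11-2, 11+10-2, 20+2-2, 12+0) = 20
net[6] = max(2+20-2, 10+20-2, 11+11-2, 20+10-2, 12+2-2, 13+0) = 28
net[7] = max(2+28-2, 10+20-2, 11+20-2, …, 13+2-2, 23+0) = 29
net[8] = max(2+29-2, 10+28-2, 11+20-2, …, 23+2-2, 42+0) = 42
net[9] = max(2+42-2, 10+29-2, 11+28-2, …, 42+2-2, 21+0) = 42
net[10] = max(2+42-2, 10+42-2, 11+29-2, …, 21+2-2, 48+0) = 50
net[11] = max(2+50-2, 10+42-2, 11+42-2, …, 48+2-2, 42+0) = 51
One optimal plan: pieces 8 + 3 (1 cut) → $53 − $2 = $51.

51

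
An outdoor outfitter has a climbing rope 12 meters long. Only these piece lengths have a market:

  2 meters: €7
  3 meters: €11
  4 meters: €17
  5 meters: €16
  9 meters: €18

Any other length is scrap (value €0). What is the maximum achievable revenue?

51

Let best[k] be the best obtainable value from length k. For each k, try every first piece i and keep the best of price[i] + best[k−i].
best[1] = 0
best[2] = 7
best[3] = max(7+0, 11+0) = 11
best[4] = max(7+7, 11+0, 17+0) = 17
best[5] = max(7+11, 11+7, 17+0, 16+0) = 18
best[6] = max(7+17, 11+11, 17+7, 16+0) = 24
best[7] = max(7+18, 11+17, 17+11, 16+7) = 28
best[8] = max(7+24, 11+18, 17+17, 16+11) = 34
best[9] = max(7+28, 11+24, 17+18, 16+17, 18+0) = 35
best[10] = max(7+34, 11+28, 17+24, 16+18, 18+0) = 41
best[11] = max(7+35, 11+34, 17+28, 16+24, 18+7) = 45
best[12] = max(7+41, 11+35, 17+34, 16+28, 18+11) = 51
One optimal cutting: 4 + 4 + 4 → €51.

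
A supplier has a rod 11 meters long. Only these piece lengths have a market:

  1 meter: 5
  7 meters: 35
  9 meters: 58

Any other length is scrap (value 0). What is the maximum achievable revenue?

68

Let r[k] be the best obtainable value from length k. For each k, try every first piece i and keep the best of price[i] + r[k−i].
r[1] = 5
r[2] = 10  (first piece 1, then r[1]=5)
r[3] = 15  (first piece 1, then r[2]=10)
r[4] = 20  (first piece 1, then r[3]=15)
r[5] = 25  (first piece 1, then r[4]=20)
r[6] = 30  (first piece 1, then r[5]=25)
r[7] = max(5+30, 35+0) = 35
r[8] = max(5+35, 35+5) = 40
r[9] = max(5+40, 35+10, 58+0) = 58
r[10] = max(5+58, 35+15, 58+5) = 63
r[11] = max(5+63, 35+20, 58+10) = 68
One optimal cutting: 9 + 1 + 1 → 68.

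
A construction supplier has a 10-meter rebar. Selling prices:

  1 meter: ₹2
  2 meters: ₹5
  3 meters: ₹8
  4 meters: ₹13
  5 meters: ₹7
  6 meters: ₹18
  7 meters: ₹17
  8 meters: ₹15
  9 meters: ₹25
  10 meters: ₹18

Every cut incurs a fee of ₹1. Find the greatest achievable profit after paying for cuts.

Consider every possible first cut. r[k] is the best of p[i]+r[k−i] over all sellable i≤k, charging 1 whenever i<k.
r[1] = 2
r[2] = max(2+2-1, 5+0) = 5
r[3] = max(2+5-1, 5+2-1, 8+0) = 8
r[4] = max(2+8-1, 5+5-1, 8+2-1, 13+0) = 13
r[5] = max(2+13-1, 5+8-1, 8+5-1, 13+2-1, 7+0) = 14
r[6] = max(2+14-1, 5+13-1, 8+8-1, 13+5-1, 7+2-1, 18+0) = 18
r[7] = max(2+18-1, 5+14-1, 8+13-1, …, 18+2-1, 17+0) = 20
r[8] = max(2+20-1, 5+18-1, 8+14-1, …, 17+2-1, 15+0) = 25
r[9] = max(2+25-1, 5+20-1, 8+18-1, …, 15+2-1, 25+0) = 26
r[10] = max(2+26-1, 5+25-1, 8+20-1, …, 25+2-1, 18+0) = 30
One optimal plan: pieces 6 + 4 (1 cut) → ₹31 − ₹1 = ₹30.

30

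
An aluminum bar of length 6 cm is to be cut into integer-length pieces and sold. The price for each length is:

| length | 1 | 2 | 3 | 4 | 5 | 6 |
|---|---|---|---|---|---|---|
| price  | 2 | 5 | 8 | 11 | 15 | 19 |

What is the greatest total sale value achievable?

19

Let r[k] be the best obtainable value from length k. For each k, try every first piece i and keep the best of price[i] + r[k−i].
r[1] = 2
r[2] = 5
r[3] = 8
r[4] = 11
r[5] = 15
r[6] = 19
Best is to sell the whole 6-cm piece uncut for $19.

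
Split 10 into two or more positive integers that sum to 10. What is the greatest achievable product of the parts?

Fill P[k] for k=2..10: at each k try every first piece i and multiply by the better of (k−i) uncut or P[k−i].
P[2] = 1*max(1,0) = 1*1 = 1
P[3] = max(1*2, 2*1) = 2
P[4] = max(1*3, 2*2, 3*1) = 4
P[5] = max(1*4, 2*3, 3*2, 4*1) = 6
P[6] = max(1*6, 2*4, 3*3, 4*2, 5*1) = 9
P[7] = max(1*9, 2*6, 3*4, 4*3, 5*2, 6*1) = 12
P[8] = max(1*12, 2*9, 3*6, …, 6*2, 7*1) = 18
P[9] = max(1*18, 2*12, 3*9, …, 7*2, 8*1) = 27
P[10] = max(1*27, 2*18, 3*12, …, 8*2, 9*1) = 36
One optimal split: 3 + 3 + 2 + 2; product 3*3*2*2 = 36.

36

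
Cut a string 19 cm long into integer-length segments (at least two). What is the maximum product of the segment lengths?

972

Define prod[k] = max over 1≤i<k of i · max(k−i, prod[k−i]); the inner max lets the remainder stay uncut if that's better.
prod[2] = 1×max(1,0) = 1×1 = 1
prod[3] = 1×max(2,1) = 1×2 = 2
prod[4] = 2×max(2,1) = 2×2 = 4
prod[5] = 2×max(3,2) = 2×3 = 6
prod[6] = 3×max(3,2) = 3×3 = 9
prod[7] = 2×max(5,6) = 2×6 = 12
prod[8] = 2×max(6,9) = 2×9 = 18
prod[9] = 3×max(6,9) = 3×9 = 27
prod[10] = 2×max(8,18) = 2×18 = 36
prod[11] = 2×max(9,27) = 2×27 = 54
prod[12] = 3×max(9,27) = 3×27 = 81
prod[13] = 2×max(11,54) = 2×54 = 108
prod[14] = 2×max(12,81) = 2×81 = 162
prod[15] = 3×max(12,81) = 3×81 = 243
prod[16] = 2×max(14,162) = 2×162 = 324
prod[17] = 2×max(15,243) = 2×243 = 486
prod[18] = 3×max(15,243) = 3×243 = 729
prod[19] = 2×max(17,486) = 2×486 = 972
One optimal split: 3 + 3 + 3 + 3 + 3 + 2 + 2; product 3×3×3×3×3×2×2 = 972.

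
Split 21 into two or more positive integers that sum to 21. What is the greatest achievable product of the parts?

2187

Define P[k] = max over 1≤i<k of i · max(k−i, P[k−i]); the inner max lets the remainder stay uncut if that's better.
P[2] = 1*max(1,0) = 1*1 = 1
P[3] = 1*max(2,1) = 1*2 = 2
P[4] = 2*max(2,1) = 2*2 = 4
P[5] = 2*max(3,2) = 2*3 = 6
P[6] = 3*max(3,2) = 3*3 = 9
P[7] = 2*max(5,6) = 2*6 = 12
P[8] = 2*max(6,9) = 2*9 = 18
P[9] = 3*max(6,9) = 3*9 = 27
P[10] = 2*max(8,18) = 2*18 = 36
P[11] = 2*max(9,27) = 2*27 = 54
P[12] = 3*max(9,27) = 3*27 = 81
P[13] = 2*max(11,54) = 2*54 = 108
P[14] = 2*max(12,81) = 2*81 = 162
P[15] = 3*max(12,81) = 3*81 = 243
P[16] = 2*max(14,162) = 2*162 = 324
P[17] = 2*max(15,243) = 2*243 = 486
P[18] = 3*max(15,243) = 3*243 = 729
P[19] = 2*max(17,486) = 2*486 = 972
P[20] = 2*max(18,729) = 2*729 = 1458
P[21] = 3*max(18,729) = 3*729 = 2187
One optimal split: 3 + 3 + 3 + 3 + 3 + 3 + 3; product 3*3*3*3*3*3*3 = 2187.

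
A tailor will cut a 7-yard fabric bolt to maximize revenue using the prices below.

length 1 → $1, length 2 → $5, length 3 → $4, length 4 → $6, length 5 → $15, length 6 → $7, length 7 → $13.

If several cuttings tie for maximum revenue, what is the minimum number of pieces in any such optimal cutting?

Build r[k] bottom-up: r[k] = max over allowed piece i of (p[i] + r[k−i]).
r[1] = 1
r[2] = max(1+1, 5+0) = 5
r[3] = max(1+5, 5+1, 4+0) = 6
r[4] = max(1+6, 5+5, 4+1, 6+0) = 10
r[5] = max(1+10, 5+6, 4+5, 6+1, 15+0) = 15
r[6] = max(1+15, 5+10, 4+6, 6+5, 15+1, 7+0) = 16
r[7] = max(1+16, 5+15, 4+10, …, 7+1, 13+0) = 20
Maximum revenue is $20.
Now minimize piece count subject to staying optimal: for each k, pieces[k] = 1 + min over i with p[i]+r[k−i]=r[k] of pieces[k−i].
pieces[4] = 2
pieces[5] = 1
pieces[6] = 2
pieces[7] = 2

2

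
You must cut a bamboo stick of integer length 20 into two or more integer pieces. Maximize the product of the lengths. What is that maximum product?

1458

Define P[k] = max over 1≤i<k of i · max(k−i, P[k−i]); the inner max lets the remainder stay uncut if that's better.
P[2] = 1×max(1,0) = 1×1 = 1
P[3] = max(1×2, 2×1) = 2
P[4] = max(1×3, 2×2, 3×1) = 4
P[5] = max(1×4, 2×3, 3×2, 4×1) = 6
P[6] = max(1×6, 2×4, 3×3, 4×2, 5×1) = 9
P[7] = max(1×9, 2×6, 3×4, 4×3, 5×2, 6×1) = 12
P[8] = max(1×12, 2×9, 3×6, …, 6×2, 7×1) = 18
P[9] = max(1×18, 2×12, 3×9, …, 7×2, 8×1) = 27
P[10] = max(1×27, 2×18, 3×12, …, 8×2, 9×1) = 36
P[11] = max(1×36, 2×27, 3×18, …, 9×2, 10×1) = 54
P[12] = max(1×54, 2×36, 3×27, …, 10×2, 11×1) = 81
P[13] = max(1×81, 2×54, 3×36, …, 11×2, 12×1) = 108
P[14] = max(1×108, 2×81, 3×54, …, 12×2, 13×1) = 162
P[15] = max(1×162, 2×108, 3×81, …, 13×2, 14×1) = 243
P[16] = max(1×243, 2×162, 3×108, …, 14×2, 15×1) = 324
P[17] = max(1×324, 2×243, 3×162, …, 15×2, 16×1) = 486
P[18] = max(1×486, 2×324, 3×243, …, 16×2, 17×1) = 729
P[19] = max(1×729, 2×486, 3×324, …, 17×2, 18×1) = 972
P[20] = max(1×972, 2×729, 3×486, …, 18×2, 19×1) = 1458
One optimal split: 3 + 3 + 3 + 3 + 3 + 3 + 2; product 3×3×3×3×3×3×2 = 1458.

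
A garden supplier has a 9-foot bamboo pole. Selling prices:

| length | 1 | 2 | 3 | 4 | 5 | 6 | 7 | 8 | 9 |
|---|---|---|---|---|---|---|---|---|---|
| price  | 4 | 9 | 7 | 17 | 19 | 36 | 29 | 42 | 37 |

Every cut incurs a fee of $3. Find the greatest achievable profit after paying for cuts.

43

Consider every possible first cut. v[k] is the best of p[i]+v[k−i] over all sellable i≤k, charging 3 whenever i<k.
v[1] = 4
v[2] = 9
v[3] = 10  (first piece 1, then v[2]=9)
v[4] = 17
v[5] = 19
v[6] = 36
v[7] = 37  (first piece 1, then v[6]=36)
v[8] = 42  (first piece 2, then v[6]=36)
v[9] = 43  (first piece 1, then v[8]=42)
One optimal plan: pieces 6 + 2 + 1 (2 cuts) → $49 − $6 = $43.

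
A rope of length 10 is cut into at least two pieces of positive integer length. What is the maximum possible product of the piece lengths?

Define P[k] = max over 1≤i<k of i · max(k−i, P[k−i]); the inner max lets the remainder stay uncut if that's better.
P[2] = 1*max(1,0) = 1*1 = 1
P[3] = 1*max(2,1) = 1*2 = 2
P[4] = 2*max(2,1) = 2*2 = 4
P[5] = 2*max(3,2) = 2*3 = 6
P[6] = 3*max(3,2) = 3*3 = 9
P[7] = 2*max(5,6) = 2*6 = 12
P[8] = 2*max(6,9) = 2*9 = 18
P[9] = 3*max(6,9) = 3*9 = 27
P[10] = 2*max(8,18) = 2*18 = 36
One optimal split: 3 + 3 + 2 + 2; product 3*3*2*2 = 36.

36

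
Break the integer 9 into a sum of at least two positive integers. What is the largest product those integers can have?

27

Fill P[k] for k=2..9: at each k try every first piece i and multiply by the better of (k−i) uncut or P[k−i].
P[2] = 1*max(1,0) = 1*1 = 1
P[3] = 1*max(2,1) = 1*2 = 2
P[4] = 2*max(2,1) = 2*2 = 4
P[5] = 2*max(3,2) = 2*3 = 6
P[6] = 3*max(3,2) = 3*3 = 9
P[7] = 2*max(5,6) = 2*6 = 12
P[8] = 2*max(6,9) = 2*9 = 18
P[9] = 3*max(6,9) = 3*9 = 27
One optimal split: 3 + 3 + 3; product 3*3*3 = 27.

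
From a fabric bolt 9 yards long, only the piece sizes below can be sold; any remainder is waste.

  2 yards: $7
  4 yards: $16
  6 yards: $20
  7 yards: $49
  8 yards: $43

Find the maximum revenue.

56

Consider every possible first cut. best[k] is the best of p[i]+best[k−i] over all sellable i≤k.
best[1] = 0
best[2] = 7
best[3] = 7
best[4] = max(7+7, 16+0) = 16
best[5] = max(7+7, 16+0) = 16
best[6] = max(7+16, 16+7, 20+0) = 23
best[7] = max(7+16, 16+7, 20+0, 49+0) = 49
best[8] = max(7+23, 16+16, 20+7, 49+0, 43+0) = 49
best[9] = max(7+49, 16+16, 20+7, 49+7, 43+0) = 56
One optimal cutting: 7 + 2 → $56.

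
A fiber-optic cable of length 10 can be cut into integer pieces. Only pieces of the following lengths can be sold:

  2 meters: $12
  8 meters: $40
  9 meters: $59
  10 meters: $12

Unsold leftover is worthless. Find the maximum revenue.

Build f[k] bottom-up: f[k] = max over allowed piece i of (p[i] + f[k−i]).
f[1] = 0
f[2] = 12
f[3] = 12
f[4] = 24  (first piece 2, then f[2]=12)
f[5] = 24
f[6] = 36  (first piece 2, then f[4]=24)
f[7] = 36
f[8] = max(12+36, 40+0) = 48
f[9] = max(12+36, 40+0, 59+0) = 59
f[10] = max(12+48, 40+12, 59+0, 12+0) = 60
One optimal cutting: 2 + 2 + 2 + 2 + 2 → $60.

60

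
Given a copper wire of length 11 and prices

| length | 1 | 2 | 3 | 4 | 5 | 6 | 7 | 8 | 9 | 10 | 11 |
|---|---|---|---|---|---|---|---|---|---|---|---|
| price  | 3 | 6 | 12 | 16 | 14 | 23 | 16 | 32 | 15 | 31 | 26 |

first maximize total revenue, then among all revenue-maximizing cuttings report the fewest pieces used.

2

Consider every possible first cut. r[k] is the best of p[i]+r[k−i] over all sellable i≤k.
r[1] = 3
r[2] = 6  (first piece 1, then r[1]=3)
r[3] = 12
r[4] = 16
r[5] = 19  (first piece 1, then r[4]=16)
r[6] = 24  (first piece 3, then r[3]=12)
r[7] = 28  (first piece 3, then r[4]=16)
r[8] = 32  (first piece 4, then r[4]=16)
r[9] = 36  (first piece 3, then r[6]=24)
r[10] = 40  (first piece 3, then r[7]=28)
r[11] = 44  (first piece 3, then r[8]=32)
Maximum revenue is €44.
Now minimize piece count subject to staying optimal: for each k, pieces[k] = 1 + min over i with p[i]+r[k−i]=r[k] of pieces[k−i].
pieces[8] = 1
pieces[9] = 3
pieces[10] = 3
pieces[11] = 2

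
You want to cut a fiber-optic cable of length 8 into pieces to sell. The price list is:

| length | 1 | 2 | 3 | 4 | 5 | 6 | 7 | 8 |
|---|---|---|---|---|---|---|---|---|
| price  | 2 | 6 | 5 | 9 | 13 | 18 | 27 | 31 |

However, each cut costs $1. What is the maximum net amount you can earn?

Build v[k] bottom-up: v[k] = max over allowed piece i of (p[i] + v[k−i]) − 1 per cut.
v[1] = 2
v[2] = max(2+2-1, 6+0) = 6
v[3] = max(2+6-1, 6+2-1, 5+0) = 7
v[4] = max(2+7-1, 6+6-1, 5+2-1, 9+0) = 11
v[5] = max(2+11-1, 6+7-1, 5+6-1, 9+2-1, 13+0) = 13
v[6] = max(2+13-1, 6+11-1, 5+7-1, 9+6-1, 13+2-1, 18+0) = 18
v[7] = max(2+18-1, 6+13-1, 5+11-1, …, 18+2-1, 27+0) = 27
v[8] = max(2+27-1, 6+18-1, 5+13-1, …, 27+2-1, 31+0) = 31
Best is to make no cuts and sell whole for $31.

31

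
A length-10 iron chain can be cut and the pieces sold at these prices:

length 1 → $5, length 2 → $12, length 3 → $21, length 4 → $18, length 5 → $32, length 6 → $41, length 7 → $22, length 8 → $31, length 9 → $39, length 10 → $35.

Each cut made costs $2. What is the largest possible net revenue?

63

Let net[k] be the best obtainable value from length k. For each k, try every first piece i and keep the best of price[i] + net[k−i] minus the 2 cut fee when i<k.
net[1] = 5
net[2] = 12
net[3] = 21
net[4] = 24  (first piece 1, then net[3]=21)
net[5] = 32
net[6] = 41
net[7] = 44  (first piece 1, then net[6]=41)
net[8] = 51  (first piece 2, then net[6]=41)
net[9] = 60  (first piece 3, then net[6]=41)
net[10] = 63  (first piece 1, then net[9]=60)
One optimal plan: pieces 6 + 3 + 1 (2 cuts) → $67 − $4 = $63.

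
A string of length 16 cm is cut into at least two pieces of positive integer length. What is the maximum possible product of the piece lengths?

324

Define g[k] = max over 1≤i<k of i · max(k−i, g[k−i]); the inner max lets the remainder stay uncut if that's better.
g[2] = 1×max(1,0) = 1×1 = 1
g[3] = max(1×2, 2×1) = 2
g[4] = max(1×3, 2×2, 3×1) = 4
g[5] = max(1×4, 2×3, 3×2, 4×1) = 6
g[6] = max(1×6, 2×4, 3×3, 4×2, 5×1) = 9
g[7] = max(1×9, 2×6, 3×4, 4×3, 5×2, 6×1) = 12
g[8] = max(1×12, 2×9, 3×6, …, 6×2, 7×1) = 18
g[9] = max(1×18, 2×12, 3×9, …, 7×2, 8×1) = 27
g[10] = max(1×27, 2×18, 3×12, …, 8×2, 9×1) = 36
g[11] = max(1×36, 2×27, 3×18, …, 9×2, 10×1) = 54
g[12] = max(1×54, 2×36, 3×27, …, 10×2, 11×1) = 81
g[13] = max(1×81, 2×54, 3×36, …, 11×2, 12×1) = 108
g[14] = max(1×108, 2×81, 3×54, …, 12×2, 13×1) = 162
g[15] = max(1×162, 2×108, 3×81, …, 13×2, 14×1) = 243
g[16] = max(1×243, 2×162, 3×108, …, 14×2, 15×1) = 324
One optimal split: 3 + 3 + 3 + 3 + 2 + 2; product 3×3×3×3×2×2 = 324.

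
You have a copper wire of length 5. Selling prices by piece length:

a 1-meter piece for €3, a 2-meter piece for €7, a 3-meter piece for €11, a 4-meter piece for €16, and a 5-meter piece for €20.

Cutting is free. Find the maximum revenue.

Consider every possible first cut. R[k] is the best of p[i]+R[k−i] over all sellable i≤k.
R[1] = 3
R[2] = 7
R[3] = 11
R[4] = 16
R[5] = 20
Best is to sell the whole 5-meter piece uncut for €20.

20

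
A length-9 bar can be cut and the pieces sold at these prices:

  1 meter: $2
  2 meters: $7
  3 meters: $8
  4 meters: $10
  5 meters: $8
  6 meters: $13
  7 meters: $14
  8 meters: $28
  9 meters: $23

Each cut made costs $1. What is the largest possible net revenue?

29

Consider every possible first cut. net[k] is the best of p[i]+net[k−i] over all sellable i≤k, charging 1 whenever i<k.
net[1] = 2
net[2] = 7
net[3] = 8  (first piece 1, then net[2]=7)
net[4] = 13  (first piece 2, then net[2]=7)
net[5] = 14  (first piece 1, then net[4]=13)
net[6] = 19  (first piece 2, then net[4]=13)
net[7] = 20  (first piece 1, then net[6]=19)
net[8] = 28
net[9] = 29  (first piece 1, then net[8]=28)
One optimal plan: pieces 8 + 1 (1 cut) → $30 − $1 = $29.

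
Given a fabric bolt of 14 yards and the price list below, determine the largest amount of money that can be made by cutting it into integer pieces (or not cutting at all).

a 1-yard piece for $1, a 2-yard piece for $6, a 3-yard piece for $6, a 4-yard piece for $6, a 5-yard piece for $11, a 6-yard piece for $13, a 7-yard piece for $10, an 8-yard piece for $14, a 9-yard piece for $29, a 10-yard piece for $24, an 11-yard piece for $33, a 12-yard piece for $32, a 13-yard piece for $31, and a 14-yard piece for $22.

42

Let r[k] be the best obtainable value from length k. For each k, try every first piece i and keep the best of price[i] + r[k−i].
r[1] = 1
r[2] = max(1+1, 6+0) = 6
r[3] = max(1+6, 6+1, 6+0) = 7
r[4] = max(1+7, 6+6, 6+1, 6+0) = 12
r[5] = max(1+12, 6+7, 6+6, 6+1, 11+0) = 13
r[6] = max(1+13, 6+12, 6+7, 6+6, 11+1, 13+0) = 18
r[7] = max(1+18, 6+13, 6+12, …, 13+1, 10+0) = 19
r[8] = max(1+19, 6+18, 6+13, …, 10+1, 14+0) = 24
r[9] = max(1+24, 6+19, 6+18, …, 14+1, 29+0) = 29
r[10] = max(1+29, 6+24, 6+19, …, 29+1, 24+0) = 30
r[11] = max(1+30, 6+29, 6+24, …, 24+1, 33+0) = 35
r[12] = max(1+35, 6+30, 6+29, …, 33+1, 32+0) = 36
r[13] = max(1+36, 6+35, 6+30, …, 32+1, 31+0) = 41
r[14] = max(1+41, 6+36, 6+35, …, 31+1, 22+0) = 42
One optimal cutting: 9 + 2 + 2 + 1 → $29 + $6 + $6 + $1 = $42.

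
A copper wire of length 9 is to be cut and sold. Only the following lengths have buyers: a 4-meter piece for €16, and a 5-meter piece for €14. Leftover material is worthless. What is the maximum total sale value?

32

Consider every possible first cut. r[k] is the best of p[i]+r[k−i] over all sellable i≤k.
r[1] = 0
r[2] = 0
r[3] = 0
r[4] = 16
r[5] = 16
r[6] = 16
r[7] = 16
r[8] = 32  (first piece 4, then r[4]=16)
r[9] = 32
One optimal cutting: pieces 4 + 4 with 1 meter of scrap → €32.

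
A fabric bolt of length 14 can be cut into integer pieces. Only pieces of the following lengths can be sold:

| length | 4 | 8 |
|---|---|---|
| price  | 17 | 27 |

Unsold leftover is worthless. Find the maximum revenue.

51

Let f[k] be the best obtainable value from length k. For each k, try every first piece i and keep the best of price[i] + f[k−i].
f[1] = 0
f[2] = 0
f[3] = 0
f[4] = 17
f[5] = 17
f[6] = 17
f[7] = 17
f[8] = 34  (first piece 4, then f[4]=17)
f[9] = 34
f[10] = 34
f[11] = 34
f[12] = 51  (first piece 4, then f[8]=34)
f[13] = 51
f[14] = 51
One optimal cutting: pieces 4 + 4 + 4 with 2 yards of scrap → $51.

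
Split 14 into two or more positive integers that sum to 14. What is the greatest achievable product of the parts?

Let g[k] be the best product for length k (with at least one cut). For each first piece i, the rest contributes max(k−i, g[k−i]).
g[2] = 1·max(1,0) = 1·1 = 1
g[3] = max(1·2, 2·1) = 2
g[4] = max(1·3, 2·2, 3·1) = 4
g[5] = max(1·4, 2·3, 3·2, 4·1) = 6
g[6] = max(1·6, 2·4, 3·3, 4·2, 5·1) = 9
g[7] = max(1·9, 2·6, 3·4, 4·3, 5·2, 6·1) = 12
g[8] = max(1·12, 2·9, 3·6, …, 6·2, 7·1) = 18
g[9] = max(1·18, 2·12, 3·9, …, 7·2, 8·1) = 27
g[10] = max(1·27, 2·18, 3·12, …, 8·2, 9·1) = 36
g[11] = max(1·36, 2·27, 3·18, …, 9·2, 10·1) = 54
g[12] = max(1·54, 2·36, 3·27, …, 10·2, 11·1) = 81
g[13] = max(1·81, 2·54, 3·36, …, 11·2, 12·1) = 108
g[14] = max(1·108, 2·81, 3·54, …, 12·2, 13·1) = 162
One optimal split: 3 + 3 + 3 + 3 + 2; product 3·3·3·3·2 = 162.

162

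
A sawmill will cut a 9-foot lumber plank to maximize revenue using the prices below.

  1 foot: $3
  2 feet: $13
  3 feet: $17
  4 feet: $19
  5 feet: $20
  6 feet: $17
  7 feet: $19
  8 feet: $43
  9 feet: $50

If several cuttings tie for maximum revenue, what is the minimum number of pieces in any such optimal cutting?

Let r[k] be the best obtainable value from length k. For each k, try every first piece i and keep the best of price[i] + r[k−i].
r[1] = 3
r[2] = max(3+3, 13+0) = 13
r[3] = max(3+13, 13+3, 17+0) = 17
r[4] = max(3+17, 13+13, 17+3, 19+0) = 26
r[5] = max(3+26, 13+17, 17+13, 19+3, 20+0) = 30
r[6] = max(3+30, 13+26, 17+17, 19+13, 20+3, 17+0) = 39
r[7] = max(3+39, 13+30, 17+26, …, 17+3, 19+0) = 43
r[8] = max(3+43, 13+39, 17+30, …, 19+3, 43+0) = 52
r[9] = max(3+52, 13+43, 17+39, …, 43+3, 50+0) = 56
Maximum revenue is $56.
Now minimize piece count subject to staying optimal: for each k, pieces[k] = 1 + min over i with p[i]+r[k−i]=r[k] of pieces[k−i].
pieces[6] = 3
pieces[7] = 3
pieces[8] = 4
pieces[9] = 4

4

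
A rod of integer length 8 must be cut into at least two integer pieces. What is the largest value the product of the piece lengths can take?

Let g[k] be the best product for length k (with at least one cut). For each first piece i, the rest contributes max(k−i, g[k−i]).
Small cases: g[2]=1, g[3]=2.
g[4] = 2×max(2,1) = 2×2 = 4
g[5] = 2×max(3,2) = 2×3 = 6
g[6] = 3×max(3,2) = 3×3 = 9
g[7] = 2×max(5,6) = 2×6 = 12
g[8] = 2×max(6,9) = 2×9 = 18
One optimal split: 3 + 3 + 2; product 3×3×2 = 18.

18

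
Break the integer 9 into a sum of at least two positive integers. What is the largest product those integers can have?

Fill P[k] for k=2..9: at each k try every first piece i and multiply by the better of (k−i) uncut or P[k−i].
P[2] = 1*max(1,0) = 1*1 = 1
P[3] = 1*max(2,1) = 1*2 = 2
P[4] = 2*max(2,1) = 2*2 = 4
P[5] = 2*max(3,2) = 2*3 = 6
P[6] = 3*max(3,2) = 3*3 = 9
P[7] = 2*max(5,6) = 2*6 = 12
P[8] = 2*max(6,9) = 2*9 = 18
P[9] = 3*max(6,9) = 3*9 = 27
One optimal split: 3 + 3 + 3; product 3*3*3 = 27.

27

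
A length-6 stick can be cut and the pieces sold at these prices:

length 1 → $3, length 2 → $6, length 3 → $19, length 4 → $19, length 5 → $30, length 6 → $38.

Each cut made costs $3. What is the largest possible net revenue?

Let net[k] be the best obtainable value from length k. For each k, try every first piece i and keep the best of price[i] + net[k−i] minus the 3 cut fee when i<k.
net[1] = 3
net[2] = max(3+3-3, 6+0) = 6
net[3] = max(3+6-3, 6+3-3, 19+0) = 19
net[4] = max(3+19-3, 6+6-3, 19+3-3, 19+0) = 19
net[5] = max(3+19-3, 6+19-3, 19+6-3, 19+3-3, 30+0) = 30
net[6] = max(3+30-3, 6+19-3, 19+19-3, 19+6-3, 30+3-3, 38+0) = 38
Best is to make no cuts and sell whole for $38.

38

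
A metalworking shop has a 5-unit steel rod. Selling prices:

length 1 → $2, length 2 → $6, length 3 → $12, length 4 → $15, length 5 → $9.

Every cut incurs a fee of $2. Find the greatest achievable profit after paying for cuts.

16

Build net[k] bottom-up: net[k] = max over allowed piece i of (p[i] + net[k−i]) − 2 per cut.
net[1] = 2
net[2] = max(2+2-2, 6+0) = 6
net[3] = max(2+6-2, 6+2-2, 12+0) = 12
net[4] = max(2+12-2, 6+6-2, 12+2-2, 15+0) = 15
net[5] = max(2+15-2, 6+12-2, 12+6-2, 15+2-2, 9+0) = 16
One optimal plan: pieces 3 + 2 (1 cut) → $18 − $2 = $16.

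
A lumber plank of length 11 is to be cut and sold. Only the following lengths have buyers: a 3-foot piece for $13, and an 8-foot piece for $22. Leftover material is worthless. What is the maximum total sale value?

Build f[k] bottom-up: f[k] = max over allowed piece i of (p[i] + f[k−i]).
f[1] = 0
f[2] = 0
f[3] = 13
f[4] = 13
f[5] = 13
f[6] = 26  (first piece 3, then f[3]=13)
f[7] = 26
f[8] = max(13+13, 22+0) = 26
f[9] = max(13+26, 22+0) = 39
f[10] = max(13+26, 22+0) = 39
f[11] = max(13+26, 22+13) = 39
One optimal cutting: pieces 3 + 3 + 3 with 2 feet of scrap → $39.

39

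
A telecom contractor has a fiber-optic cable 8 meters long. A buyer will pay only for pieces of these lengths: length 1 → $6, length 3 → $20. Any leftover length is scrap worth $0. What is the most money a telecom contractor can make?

52

Build r[k] bottom-up: r[k] = max over allowed piece i of (p[i] + r[k−i]).
r[1] = 6
r[2] = 12  (first piece 1, then r[1]=6)
r[3] = 20
r[4] = 26  (first piece 1, then r[3]=20)
r[5] = 32  (first piece 1, then r[4]=26)
r[6] = 40  (first piece 3, then r[3]=20)
r[7] = 46  (first piece 1, then r[6]=40)
r[8] = 52  (first piece 1, then r[7]=46)
One optimal cutting: 3 + 3 + 1 + 1 → $52.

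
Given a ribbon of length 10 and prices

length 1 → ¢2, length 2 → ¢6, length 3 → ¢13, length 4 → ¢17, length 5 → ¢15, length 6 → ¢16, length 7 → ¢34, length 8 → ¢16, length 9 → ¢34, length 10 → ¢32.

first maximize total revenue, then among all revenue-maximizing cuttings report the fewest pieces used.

Consider every possible first cut. r[k] is the best of p[i]+r[k−i] over all sellable i≤k.
r[1] = 2
r[2] = max(2+2, 6+0) = 6
r[3] = max(2+6, 6+2, 13+0) = 13
r[4] = max(2+13, 6+6, 13+2, 17+0) = 17
r[5] = max(2+17, 6+13, 13+6, 17+2, 15+0) = 19
r[6] = max(2+19, 6+17, 13+13, 17+6, 15+2, 16+0) = 26
r[7] = max(2+26, 6+19, 13+17, …, 16+2, 34+0) = 34
r[8] = max(2+34, 6+26, 13+19, …, 34+2, 16+0) = 36
r[9] = max(2+36, 6+34, 13+26, …, 16+2, 34+0) = 40
r[10] = max(2+40, 6+36, 13+34, …, 34+2, 32+0) = 47
Maximum revenue is ¢47.
Now minimize piece count subject to staying optimal: for each k, pieces[k] = 1 + min over i with p[i]+r[k−i]=r[k] of pieces[k−i].
pieces[7] = 1
pieces[8] = 2
pieces[9] = 2
pieces[10] = 2

2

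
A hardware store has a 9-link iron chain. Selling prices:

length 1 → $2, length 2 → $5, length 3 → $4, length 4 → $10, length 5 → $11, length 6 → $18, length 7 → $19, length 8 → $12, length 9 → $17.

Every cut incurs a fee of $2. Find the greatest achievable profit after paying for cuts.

Consider every possible first cut. net[k] is the best of p[i]+net[k−i] over all sellable i≤k, charging 2 whenever i<k.
net[1] = 2
net[2] = 5
net[3] = 5  (first piece 1, then net[2]=5)
net[4] = 10
net[5] = 11
net[6] = 18
net[7] = 19
net[8] = 21  (first piece 2, then net[6]=18)
net[9] = 22  (first piece 2, then net[7]=19)
One optimal plan: pieces 7 + 2 (1 cut) → $24 − $2 = $22.

22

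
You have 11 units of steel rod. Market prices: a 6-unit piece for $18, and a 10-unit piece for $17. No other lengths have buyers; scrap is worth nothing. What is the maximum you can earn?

Consider every possible first cut. best[k] is the best of p[i]+best[k−i] over all sellable i≤k.
best[1] = 0
best[2] = 0
best[3] = 0
best[4] = 0
best[5] = 0
best[6] = 18
best[7] = 18
best[8] = 18
best[9] = 18
best[10] = max(18+0, 17+0) = 18
best[11] = max(18+0, 17+0) = 18
One optimal cutting: pieces 6 with 5 units of scrap → $18.

18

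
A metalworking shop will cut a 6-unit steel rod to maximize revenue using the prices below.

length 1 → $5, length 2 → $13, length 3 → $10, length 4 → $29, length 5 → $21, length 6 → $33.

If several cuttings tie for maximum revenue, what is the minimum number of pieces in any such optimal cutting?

2

Let r[k] be the best obtainable value from length k. For each k, try every first piece i and keep the best of price[i] + r[k−i].
r[1] = 5
r[2] = max(5+5, 13+0) = 13
r[3] = max(5+13, 13+5, 10+0) = 18
r[4] = max(5+18, 13+13, 10+5, 29+0) = 29
r[5] = max(5+29, 13+18, 10+13, 29+5, 21+0) = 34
r[6] = max(5+34, 13+29, 10+18, 29+13, 21+5, 33+0) = 42
Maximum revenue is $42.
Now minimize piece count subject to staying optimal: for each k, pieces[k] = 1 + min over i with p[i]+r[k−i]=r[k] of pieces[k−i].
pieces[3] = 2
pieces[4] = 1
pieces[5] = 2
pieces[6] = 2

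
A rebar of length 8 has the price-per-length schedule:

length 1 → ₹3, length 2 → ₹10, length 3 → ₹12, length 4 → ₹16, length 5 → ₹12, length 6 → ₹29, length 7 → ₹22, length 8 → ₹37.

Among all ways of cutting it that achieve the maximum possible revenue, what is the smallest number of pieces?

Let r[k] be the best obtainable value from length k. For each k, try every first piece i and keep the best of price[i] + r[k−i].
r[1] = 3
r[2] = 10
r[3] = 13  (first piece 1, then r[2]=10)
r[4] = 20  (first piece 2, then r[2]=10)
r[5] = 23  (first piece 1, then r[4]=20)
r[6] = 30  (first piece 2, then r[4]=20)
r[7] = 33  (first piece 1, then r[6]=30)
r[8] = 40  (first piece 2, then r[6]=30)
Maximum revenue is ₹40.
Now minimize piece count subject to staying optimal: for each k, pieces[k] = 1 + min over i with p[i]+r[k−i]=r[k] of pieces[k−i].
pieces[5] = 3
pieces[6] = 3
pieces[7] = 4
pieces[8] = 4

4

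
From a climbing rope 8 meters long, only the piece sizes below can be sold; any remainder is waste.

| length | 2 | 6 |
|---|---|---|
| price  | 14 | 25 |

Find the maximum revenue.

56

Consider every possible first cut. r[k] is the best of p[i]+r[k−i] over all sellable i≤k.
r[1] = 0
r[2] = 14
r[3] = 14
r[4] = 28  (first piece 2, then r[2]=14)
r[5] = 28
r[6] = 42  (first piece 2, then r[4]=28)
r[7] = 42
r[8] = 56  (first piece 2, then r[6]=42)
One optimal cutting: 2 + 2 + 2 + 2 → €56.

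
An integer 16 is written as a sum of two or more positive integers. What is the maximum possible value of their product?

Define prod[k] = max over 1≤i<k of i · max(k−i, prod[k−i]); the inner max lets the remainder stay uncut if that's better.
Small cases: prod[2]=1, prod[3]=2, prod[4]=4, prod[5]=6, prod[6]=9, prod[7]=12, prod[8]=18.
prod[9] = 3·max(6,9) = 3·9 = 27
prod[10] = 2·max(8,18) = 2·18 = 36
prod[11] = 2·max(9,27) = 2·27 = 54
prod[12] = 3·max(9,27) = 3·27 = 81
prod[13] = 2·max(11,54) = 2·54 = 108
prod[14] = 2·max(12,81) = 2·81 = 162
prod[15] = 3·max(12,81) = 3·81 = 243
prod[16] = 2·max(14,162) = 2·162 = 324
One optimal split: 3 + 3 + 3 + 3 + 2 + 2; product 3·3·3·3·2·2 = 324.

324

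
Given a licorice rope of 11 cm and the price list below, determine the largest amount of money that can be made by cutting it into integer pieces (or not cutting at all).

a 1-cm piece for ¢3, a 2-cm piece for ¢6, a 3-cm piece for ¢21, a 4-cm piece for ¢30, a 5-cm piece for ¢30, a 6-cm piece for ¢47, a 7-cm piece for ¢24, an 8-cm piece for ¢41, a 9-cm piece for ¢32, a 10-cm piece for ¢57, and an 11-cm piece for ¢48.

Let R[k] be the best obtainable value from length k. For each k, try every first piece i and keep the best of price[i] + R[k−i].
R[1] = 3
R[2] = 6  (first piece 1, then R[1]=3)
R[3] = 21
R[4] = 30
R[5] = 33  (first piece 1, then R[4]=30)
R[6] = 47
R[7] = 51  (first piece 3, then R[4]=30)
R[8] = 60  (first piece 4, then R[4]=30)
R[9] = 68  (first piece 3, then R[6]=47)
R[10] = 77  (first piece 4, then R[6]=47)
R[11] = 81  (first piece 3, then R[8]=60)
One optimal cutting: 4 + 4 + 3 → ¢30 + ¢30 + ¢21 = ¢81.

81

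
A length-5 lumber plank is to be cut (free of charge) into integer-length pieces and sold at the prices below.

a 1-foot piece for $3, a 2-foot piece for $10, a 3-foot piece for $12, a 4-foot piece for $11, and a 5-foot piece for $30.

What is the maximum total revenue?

30

Build r[k] bottom-up: r[k] = max over allowed piece i of (p[i] + r[k−i]).
r[1] = 3
r[2] = max(3+3, 10+0) = 10
r[3] = max(3+10, 10+3, 12+0) = 13
r[4] = max(3+13, 10+10, 12+3, 11+0) = 20
r[5] = max(3+20, 10+13, 12+10, 11+3, 30+0) = 30
Best is to sell the whole 5-foot piece uncut for $30.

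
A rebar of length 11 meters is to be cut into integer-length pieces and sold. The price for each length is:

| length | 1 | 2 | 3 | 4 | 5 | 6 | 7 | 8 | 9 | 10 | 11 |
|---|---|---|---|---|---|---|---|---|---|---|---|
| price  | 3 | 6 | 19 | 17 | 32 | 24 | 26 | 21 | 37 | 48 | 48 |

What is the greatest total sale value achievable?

Let r[k] be the best obtainable value from length k. For each k, try every first piece i and keep the best of price[i] + r[k−i].
r[1] = 3
r[2] = max(3+3, 6+0) = 6
r[3] = max(3+6, 6+3, 19+0) = 19
r[4] = max(3+19, 6+6, 19+3, 17+0) = 22
r[5] = max(3+22, 6+19, 19+6, 17+3, 32+0) = 32
r[6] = max(3+32, 6+22, 19+19, 17+6, 32+3, 24+0) = 38
r[7] = max(3+38, 6+32, 19+22, …, 24+3, 26+0) = 41
r[8] = max(3+41, 6+38, 19+32, …, 26+3, 21+0) = 51
r[9] = max(3+51, 6+41, 19+38, …, 21+3, 37+0) = 57
r[10] = max(3+57, 6+51, 19+41, …, 37+3, 48+0) = 64
r[11] = max(3+64, 6+57, 19+51, …, 48+3, 48+0) = 70
One optimal cutting: 5 + 3 + 3 → ₹32 + ₹19 + ₹19 = ₹70.

70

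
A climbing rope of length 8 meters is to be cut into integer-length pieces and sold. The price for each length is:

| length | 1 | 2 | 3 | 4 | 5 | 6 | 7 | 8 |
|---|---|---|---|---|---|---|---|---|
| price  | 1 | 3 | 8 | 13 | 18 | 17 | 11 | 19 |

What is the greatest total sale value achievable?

Consider every possible first cut. v[k] is the best of p[i]+v[k−i] over all sellable i≤k.
v[1] = 1
v[2] = max(1+1, 3+0) = 3
v[3] = max(1+3, 3+1, 8+0) = 8
v[4] = max(1+8, 3+3, 8+1, 13+0) = 13
v[5] = max(1+13, 3+8, 8+3, 13+1, 18+0) = 18
v[6] = max(1+18, 3+13, 8+8, 13+3, 18+1, 17+0) = 19
v[7] = max(1+19, 3+18, 8+13, …, 17+1, 11+0) = 21
v[8] = max(1+21, 3+19, 8+18, …, 11+1, 19+0) = 26
One optimal cutting: 5 + 3 → €18 + €8 = €26.

26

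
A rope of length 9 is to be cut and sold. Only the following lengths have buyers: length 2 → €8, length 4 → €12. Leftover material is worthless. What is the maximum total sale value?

32

Consider every possible first cut. best[k] is the best of p[i]+best[k−i] over all sellable i≤k.
best[1] = 0
best[2] = 8
best[3] = 8
best[4] = 16  (first piece 2, then best[2]=8)
best[5] = 16
best[6] = 24  (first piece 2, then best[4]=16)
best[7] = 24
best[8] = 32  (first piece 2, then best[6]=24)
best[9] = 32
One optimal cutting: pieces 2 + 2 + 2 + 2 with 1 cm of scrap → €32.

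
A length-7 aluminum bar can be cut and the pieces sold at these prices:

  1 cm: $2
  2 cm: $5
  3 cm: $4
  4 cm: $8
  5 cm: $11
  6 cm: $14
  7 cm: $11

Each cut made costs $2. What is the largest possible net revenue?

14

Let net[k] be the best obtainable value from length k. For each k, try every first piece i and keep the best of price[i] + net[k−i] minus the 2 cut fee when i<k.
net[1] = 2
net[2] = max(2+2-2, 5+0) = 5
net[3] = max(2+5-2, 5+2-2, 4+0) = 5
net[4] = max(2+5-2, 5+5-2, 4+2-2, 8+0) = 8
net[5] = max(2+8-2, 5+5-2, 4+5-2, 8+2-2, 11+0) = 11
net[6] = max(2+11-2, 5+8-2, 4+5-2, 8+5-2, 11+2-2, 14+0) = 14
net[7] = max(2+14-2, 5+11-2, 4+8-2, …, 14+2-2, 11+0) = 14
One optimal plan: pieces 6 + 1 (1 cut) → $16 − $2 = $14.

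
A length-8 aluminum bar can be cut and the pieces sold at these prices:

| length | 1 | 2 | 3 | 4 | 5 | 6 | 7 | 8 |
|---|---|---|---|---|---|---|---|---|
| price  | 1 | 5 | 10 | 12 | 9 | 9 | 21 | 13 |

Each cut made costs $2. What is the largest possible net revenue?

22

Consider every possible first cut. v[k] is the best of p[i]+v[k−i] over all sellable i≤k, charging 2 whenever i<k.
v[1] = 1
v[2] = max(1+1-2, 5+0) = 5
v[3] = max(1+5-2, 5+1-2, 10+0) = 10
v[4] = max(1+10-2, 5+5-2, 10+1-2, 12+0) = 12
v[5] = max(1+12-2, 5+10-2, 10+5-2, 12+1-2, 9+0) = 13
v[6] = max(1+13-2, 5+12-2, 10+10-2, 12+5-2, 9+1-2, 9+0) = 18
v[7] = max(1+18-2, 5+13-2, 10+12-2, …, 9+1-2, 21+0) = 21
v[8] = max(1+21-2, 5+18-2, 10+13-2, …, 21+1-2, 13+0) = 22
One optimal plan: pieces 4 + 4 (1 cut) → $24 − $2 = $22.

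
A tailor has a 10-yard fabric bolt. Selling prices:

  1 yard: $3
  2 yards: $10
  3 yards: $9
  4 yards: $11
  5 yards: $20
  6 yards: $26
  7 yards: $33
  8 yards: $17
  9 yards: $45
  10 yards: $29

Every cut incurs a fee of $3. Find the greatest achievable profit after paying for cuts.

45

Consider every possible first cut. r[k] is the best of p[i]+r[k−i] over all sellable i≤k, charging 3 whenever i<k.
r[1] = 3
r[2] = max(3+3-3, 10+0) = 10
r[3] = max(3+10-3, 10+3-3, 9+0) = 10
r[4] = max(3+10-3, 10+10-3, 9+3-3, 11+0) = 17
r[5] = max(3+17-3, 10+10-3, 9+10-3, 11+3-3, 20+0) = 20
r[6] = max(3+20-3, 10+17-3, 9+10-3, 11+10-3, 20+3-3, 26+0) = 26
r[7] = max(3+26-3, 10+20-3, 9+17-3, …, 26+3-3, 33+0) = 33
r[8] = max(3+33-3, 10+26-3, 9+20-3, …, 33+3-3, 17+0) = 33
r[9] = max(3+33-3, 10+33-3, 9+26-3, …, 17+3-3, 45+0) = 45
r[10] = max(3+45-3, 10+33-3, 9+33-3, …, 45+3-3, 29+0) = 45
One optimal plan: pieces 9 + 1 (1 cut) → $48 − $3 = $45.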